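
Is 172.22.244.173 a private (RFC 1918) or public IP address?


RFC 1918 private ranges:
  10.0.0.0/8 (10.0.0.0 - 10.255.255.255)
  172.16.0.0/12 (172.16.0.0 - 172.31.255.255)
  192.168.0.0/16 (192.168.0.0 - 192.168.255.255)
Private (in 172.16.0.0/12)


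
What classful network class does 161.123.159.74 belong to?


First octet: 161
Binary: 10100001
10xxxxxx -> Class B (128-191)
Class B, default mask 255.255.0.0 (/16)


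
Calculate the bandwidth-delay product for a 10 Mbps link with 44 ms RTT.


BDP = bandwidth * RTT
= 10 Mbps * 44 ms
= 10 * 1e6 * 44 / 1000 bits
= 440000 bits
= 55000 bytes
= 53.7109 KB
BDP = 440000 bits (55000 bytes)


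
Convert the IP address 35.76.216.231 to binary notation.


35 = 00100011
76 = 01001100
216 = 11011000
231 = 11100111
Binary: 00100011.01001100.11011000.11100111


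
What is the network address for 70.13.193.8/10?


IP:   01000110.00001101.11000001.00001000
Mask: 11111111.11000000.00000000.00000000
AND operation:
Net:  01000110.00000000.00000000.00000000
Network: 70.0.0.0/10


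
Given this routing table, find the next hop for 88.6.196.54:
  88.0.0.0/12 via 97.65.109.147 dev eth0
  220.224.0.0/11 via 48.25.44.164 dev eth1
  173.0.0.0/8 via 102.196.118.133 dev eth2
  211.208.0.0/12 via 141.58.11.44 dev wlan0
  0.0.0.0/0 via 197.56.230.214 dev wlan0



Longest prefix match for 88.6.196.54:
  /12 88.0.0.0: MATCH
  /11 220.224.0.0: no
  /8 173.0.0.0: no
  /12 211.208.0.0: no
  /0 0.0.0.0: MATCH
Selected: next-hop 97.65.109.147 via eth0 (matched /12)


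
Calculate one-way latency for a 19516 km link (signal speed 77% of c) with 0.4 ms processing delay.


Speed = 0.77 * 3e5 km/s = 231000 km/s
Propagation delay = 19516 / 231000 = 0.0845 s = 84.4848 ms
Processing delay = 0.4 ms
Total one-way latency = 84.8848 ms


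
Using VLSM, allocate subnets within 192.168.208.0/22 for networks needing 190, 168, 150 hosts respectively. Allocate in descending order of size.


190 hosts -> /24 (254 usable): 192.168.208.0/24
168 hosts -> /24 (254 usable): 192.168.209.0/24
150 hosts -> /24 (254 usable): 192.168.210.0/24
Allocation: 192.168.208.0/24 (190 hosts, 254 usable); 192.168.209.0/24 (168 hosts, 254 usable); 192.168.210.0/24 (150 hosts, 254 usable)


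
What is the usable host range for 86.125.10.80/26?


Network: 86.125.10.64
Broadcast: 86.125.10.127
First usable = network + 1
Last usable = broadcast - 1
Range: 86.125.10.65 to 86.125.10.126


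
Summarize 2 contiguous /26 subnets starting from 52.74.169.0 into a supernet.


Original prefix: /26
Number of subnets: 2 = 2^1
New prefix = 26 - 1 = 25
Supernet: 52.74.169.0/25


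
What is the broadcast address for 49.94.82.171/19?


Network: 49.94.64.0/19
Host bits = 13
Set all host bits to 1:
Broadcast: 49.94.95.255


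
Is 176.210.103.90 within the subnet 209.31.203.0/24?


Subnet network: 209.31.203.0
Test IP AND mask: 176.210.103.0
No, 176.210.103.90 is not in 209.31.203.0/24


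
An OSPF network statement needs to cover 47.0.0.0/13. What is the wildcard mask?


Subnet mask: 255.248.0.0
Wildcard = 255.255.255.255 - subnet mask
255 - 255 = 0
255 - 248 = 7
255 - 0 = 255
255 - 0 = 255
Wildcard: 0.7.255.255


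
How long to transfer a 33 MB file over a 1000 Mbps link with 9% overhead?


Effective throughput = 1000 * (1 - 9/100) = 910 Mbps
File size in Mb = 33 * 8 = 264 Mb
Time = 264 / 910
Time = 0.2901 seconds


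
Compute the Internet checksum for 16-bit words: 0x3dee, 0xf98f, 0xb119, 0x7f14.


Sum all words (with carry folding):
+ 0x3dee = 0x3dee
+ 0xf98f = 0x377e
+ 0xb119 = 0xe897
+ 0x7f14 = 0x67ac
One's complement: ~0x67ac
Checksum = 0x9853


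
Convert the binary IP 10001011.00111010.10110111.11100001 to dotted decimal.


10001011 = 139
00111010 = 58
10110111 = 183
11100001 = 225
IP: 139.58.183.225


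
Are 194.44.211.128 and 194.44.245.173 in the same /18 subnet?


Mask: 255.255.192.0
194.44.211.128 AND mask = 194.44.192.0
194.44.245.173 AND mask = 194.44.192.0
Yes, same subnet (194.44.192.0)


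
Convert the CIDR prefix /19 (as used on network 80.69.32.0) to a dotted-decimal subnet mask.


/19 means 19 network bits, 13 host bits
Binary: 11111111111111111110000000000000
Mask: 255.255.224.0


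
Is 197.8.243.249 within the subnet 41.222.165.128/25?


Subnet network: 41.222.165.128
Test IP AND mask: 197.8.243.128
No, 197.8.243.249 is not in 41.222.165.128/25


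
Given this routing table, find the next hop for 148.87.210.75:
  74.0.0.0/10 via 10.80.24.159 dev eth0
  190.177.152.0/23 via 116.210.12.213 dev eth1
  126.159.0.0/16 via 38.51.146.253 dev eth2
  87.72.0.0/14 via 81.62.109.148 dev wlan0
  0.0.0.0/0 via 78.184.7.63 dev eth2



Longest prefix match for 148.87.210.75:
  /10 74.0.0.0: no
  /23 190.177.152.0: no
  /16 126.159.0.0: no
  /14 87.72.0.0: no
  /0 0.0.0.0: MATCH
Selected: next-hop 78.184.7.63 via eth2 (matched /0)


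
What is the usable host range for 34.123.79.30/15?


Network: 34.122.0.0
Broadcast: 34.123.255.255
First usable = network + 1
Last usable = broadcast - 1
Range: 34.122.0.1 to 34.123.255.254


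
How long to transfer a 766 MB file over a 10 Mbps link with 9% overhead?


Effective throughput = 10 * (1 - 9/100) = 9.1 Mbps
File size in Mb = 766 * 8 = 6128 Mb
Time = 6128 / 9.1
Time = 673.4066 seconds


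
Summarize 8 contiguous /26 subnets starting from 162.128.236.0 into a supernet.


Original prefix: /26
Number of subnets: 8 = 2^3
New prefix = 26 - 3 = 23
Supernet: 162.128.236.0/23


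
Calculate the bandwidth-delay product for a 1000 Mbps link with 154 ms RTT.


BDP = bandwidth * RTT
= 1000 Mbps * 154 ms
= 1000 * 1e6 * 154 / 1000 bits
= 154000000 bits
= 19250000 bytes
= 18798.8281 KB
BDP = 154000000 bits (19250000 bytes)


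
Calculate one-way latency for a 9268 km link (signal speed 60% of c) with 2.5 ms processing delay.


Speed = 0.6 * 3e5 km/s = 180000 km/s
Propagation delay = 9268 / 180000 = 0.0515 s = 51.4889 ms
Processing delay = 2.5 ms
Total one-way latency = 53.9889 ms


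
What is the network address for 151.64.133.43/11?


IP:   10010111.01000000.10000101.00101011
Mask: 11111111.11100000.00000000.00000000
AND operation:
Net:  10010111.01000000.00000000.00000000
Network: 151.64.0.0/11


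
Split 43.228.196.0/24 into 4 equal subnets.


New prefix = 24 + 2 = 26
Each subnet has 64 addresses
  43.228.196.0/26
  43.228.196.64/26
  43.228.196.128/26
  43.228.196.192/26
Subnets: 43.228.196.0/26, 43.228.196.64/26, 43.228.196.128/26, 43.228.196.192/26


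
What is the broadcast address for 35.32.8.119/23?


Network: 35.32.8.0/23
Host bits = 9
Set all host bits to 1:
Broadcast: 35.32.9.255


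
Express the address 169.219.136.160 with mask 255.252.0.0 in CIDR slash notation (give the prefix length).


Binary: 11111111.11111100.00000000.00000000
Count leading 1s
Prefix: /14


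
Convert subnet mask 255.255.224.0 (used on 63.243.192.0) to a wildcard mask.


Subnet mask: 255.255.224.0
Wildcard = 255.255.255.255 - subnet mask
255 - 255 = 0
255 - 255 = 0
255 - 224 = 31
255 - 0 = 255
Wildcard: 0.0.31.255


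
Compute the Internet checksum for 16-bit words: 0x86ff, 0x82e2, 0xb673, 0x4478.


Sum all words (with carry folding):
+ 0x86ff = 0x86ff
+ 0x82e2 = 0x09e2
+ 0xb673 = 0xc055
+ 0x4478 = 0x04ce
One's complement: ~0x04ce
Checksum = 0xfb31


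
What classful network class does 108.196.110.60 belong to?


First octet: 108
Binary: 01101100
0xxxxxxx -> Class A (1-126)
Class A, default mask 255.0.0.0 (/8)


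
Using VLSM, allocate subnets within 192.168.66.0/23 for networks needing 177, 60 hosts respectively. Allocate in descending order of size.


177 hosts -> /24 (254 usable): 192.168.66.0/24
60 hosts -> /26 (62 usable): 192.168.67.0/26
Allocation: 192.168.66.0/24 (177 hosts, 254 usable); 192.168.67.0/26 (60 hosts, 62 usable)


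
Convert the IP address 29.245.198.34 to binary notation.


29 = 00011101
245 = 11110101
198 = 11000110
34 = 00100010
Binary: 00011101.11110101.11000110.00100010


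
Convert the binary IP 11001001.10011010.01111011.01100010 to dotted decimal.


11001001 = 201
10011010 = 154
01111011 = 123
01100010 = 98
IP: 201.154.123.98


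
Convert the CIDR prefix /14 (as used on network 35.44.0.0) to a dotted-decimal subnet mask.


/14 means 14 network bits, 18 host bits
Binary: 11111111111111000000000000000000
Mask: 255.252.0.0


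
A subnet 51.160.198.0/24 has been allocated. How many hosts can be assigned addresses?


Host bits = 32 - 24 = 8
Total addresses = 2^8 = 256
Usable = total - 2 (network and broadcast)
Usable hosts: 254


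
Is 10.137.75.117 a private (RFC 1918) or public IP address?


RFC 1918 private ranges:
  10.0.0.0/8 (10.0.0.0 - 10.255.255.255)
  172.16.0.0/12 (172.16.0.0 - 172.31.255.255)
  192.168.0.0/16 (192.168.0.0 - 192.168.255.255)
Private (in 10.0.0.0/8)


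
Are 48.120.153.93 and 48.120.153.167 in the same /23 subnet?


Mask: 255.255.254.0
48.120.153.93 AND mask = 48.120.152.0
48.120.153.167 AND mask = 48.120.152.0
Yes, same subnet (48.120.152.0)


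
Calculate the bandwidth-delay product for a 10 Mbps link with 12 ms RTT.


BDP = bandwidth * RTT
= 10 Mbps * 12 ms
= 10 * 1e6 * 12 / 1000 bits
= 120000 bits
= 15000 bytes
= 14.6484 KB
BDP = 120000 bits (15000 bytes)


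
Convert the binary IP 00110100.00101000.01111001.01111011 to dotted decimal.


00110100 = 52
00101000 = 40
01111001 = 121
01111011 = 123
IP: 52.40.121.123


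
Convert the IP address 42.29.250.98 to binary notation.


42 = 00101010
29 = 00011101
250 = 11111010
98 = 01100010
Binary: 00101010.00011101.11111010.01100010


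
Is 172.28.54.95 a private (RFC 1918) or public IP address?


RFC 1918 private ranges:
  10.0.0.0/8 (10.0.0.0 - 10.255.255.255)
  172.16.0.0/12 (172.16.0.0 - 172.31.255.255)
  192.168.0.0/16 (192.168.0.0 - 192.168.255.255)
Private (in 172.16.0.0/12)


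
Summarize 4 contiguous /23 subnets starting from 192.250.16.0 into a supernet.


Original prefix: /23
Number of subnets: 4 = 2^2
New prefix = 23 - 2 = 21
Supernet: 192.250.16.0/21


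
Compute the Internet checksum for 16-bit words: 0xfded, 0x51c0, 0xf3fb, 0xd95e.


Sum all words (with carry folding):
+ 0xfded = 0xfded
+ 0x51c0 = 0x4fae
+ 0xf3fb = 0x43aa
+ 0xd95e = 0x1d09
One's complement: ~0x1d09
Checksum = 0xe2f6


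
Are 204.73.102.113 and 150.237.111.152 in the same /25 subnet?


Mask: 255.255.255.128
204.73.102.113 AND mask = 204.73.102.0
150.237.111.152 AND mask = 150.237.111.128
No, different subnets (204.73.102.0 vs 150.237.111.128)


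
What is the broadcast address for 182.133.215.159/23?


Network: 182.133.214.0/23
Host bits = 9
Set all host bits to 1:
Broadcast: 182.133.215.255


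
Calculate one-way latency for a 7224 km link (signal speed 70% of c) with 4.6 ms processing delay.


Speed = 0.7 * 3e5 km/s = 210000 km/s
Propagation delay = 7224 / 210000 = 0.0344 s = 34.4 ms
Processing delay = 4.6 ms
Total one-way latency = 39 ms


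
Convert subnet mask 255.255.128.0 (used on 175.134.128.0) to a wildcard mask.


Subnet mask: 255.255.128.0
Wildcard = 255.255.255.255 - subnet mask
255 - 255 = 0
255 - 255 = 0
255 - 128 = 127
255 - 0 = 255
Wildcard: 0.0.127.255


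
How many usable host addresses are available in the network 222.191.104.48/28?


Host bits = 32 - 28 = 4
Total addresses = 2^4 = 16
Usable = total - 2 (network and broadcast)
Usable hosts: 14


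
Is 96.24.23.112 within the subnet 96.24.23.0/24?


Subnet network: 96.24.23.0
Test IP AND mask: 96.24.23.0
Yes, 96.24.23.112 is in 96.24.23.0/24


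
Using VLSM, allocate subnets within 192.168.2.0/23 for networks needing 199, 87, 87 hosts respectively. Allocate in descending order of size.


199 hosts -> /24 (254 usable): 192.168.2.0/24
87 hosts -> /25 (126 usable): 192.168.3.0/25
87 hosts -> /25 (126 usable): 192.168.3.128/25
Allocation: 192.168.2.0/24 (199 hosts, 254 usable); 192.168.3.0/25 (87 hosts, 126 usable); 192.168.3.128/25 (87 hosts, 126 usable)


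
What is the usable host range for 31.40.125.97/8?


Network: 31.0.0.0
Broadcast: 31.255.255.255
First usable = network + 1
Last usable = broadcast - 1
Range: 31.0.0.1 to 31.255.255.254


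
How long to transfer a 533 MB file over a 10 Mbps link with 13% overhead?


Effective throughput = 10 * (1 - 13/100) = 8.7 Mbps
File size in Mb = 533 * 8 = 4264 Mb
Time = 4264 / 8.7
Time = 490.1149 seconds


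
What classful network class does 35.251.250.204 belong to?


First octet: 35
Binary: 00100011
0xxxxxxx -> Class A (1-126)
Class A, default mask 255.0.0.0 (/8)


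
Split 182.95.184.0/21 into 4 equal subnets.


New prefix = 21 + 2 = 23
Each subnet has 512 addresses
  182.95.184.0/23
  182.95.186.0/23
  182.95.188.0/23
  182.95.190.0/23
Subnets: 182.95.184.0/23, 182.95.186.0/23, 182.95.188.0/23, 182.95.190.0/23


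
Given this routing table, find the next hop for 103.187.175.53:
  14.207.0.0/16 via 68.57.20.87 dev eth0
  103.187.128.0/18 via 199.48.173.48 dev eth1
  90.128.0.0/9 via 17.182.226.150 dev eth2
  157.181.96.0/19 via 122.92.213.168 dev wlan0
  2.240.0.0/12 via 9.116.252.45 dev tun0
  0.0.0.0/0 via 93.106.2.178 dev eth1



Longest prefix match for 103.187.175.53:
  /16 14.207.0.0: no
  /18 103.187.128.0: MATCH
  /9 90.128.0.0: no
  /19 157.181.96.0: no
  /12 2.240.0.0: no
  /0 0.0.0.0: MATCH
Selected: next-hop 199.48.173.48 via eth1 (matched /18)


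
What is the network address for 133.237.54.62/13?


IP:   10000101.11101101.00110110.00111110
Mask: 11111111.11111000.00000000.00000000
AND operation:
Net:  10000101.11101000.00000000.00000000
Network: 133.232.0.0/13


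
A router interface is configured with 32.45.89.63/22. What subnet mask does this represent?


/22 means 22 network bits, 10 host bits
Binary: 11111111111111111111110000000000
Mask: 255.255.252.0


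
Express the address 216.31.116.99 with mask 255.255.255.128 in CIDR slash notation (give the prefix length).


Binary: 11111111.11111111.11111111.10000000
Count leading 1s
Prefix: /25


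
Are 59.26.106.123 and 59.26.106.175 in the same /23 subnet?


Mask: 255.255.254.0
59.26.106.123 AND mask = 59.26.106.0
59.26.106.175 AND mask = 59.26.106.0
Yes, same subnet (59.26.106.0)


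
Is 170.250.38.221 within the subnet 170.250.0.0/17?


Subnet network: 170.250.0.0
Test IP AND mask: 170.250.0.0
Yes, 170.250.38.221 is in 170.250.0.0/17


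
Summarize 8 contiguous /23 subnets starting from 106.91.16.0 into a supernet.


Original prefix: /23
Number of subnets: 8 = 2^3
New prefix = 23 - 3 = 20
Supernet: 106.91.16.0/20


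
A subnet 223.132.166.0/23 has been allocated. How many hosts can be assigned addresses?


Host bits = 32 - 23 = 9
Total addresses = 2^9 = 512
Usable = total - 2 (network and broadcast)
Usable hosts: 510


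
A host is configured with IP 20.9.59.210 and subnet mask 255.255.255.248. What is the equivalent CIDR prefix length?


Binary: 11111111.11111111.11111111.11111000
Count leading 1s
Prefix: /29


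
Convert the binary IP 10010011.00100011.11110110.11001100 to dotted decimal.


10010011 = 147
00100011 = 35
11110110 = 246
11001100 = 204
IP: 147.35.246.204


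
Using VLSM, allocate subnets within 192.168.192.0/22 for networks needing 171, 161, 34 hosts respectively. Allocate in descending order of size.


171 hosts -> /24 (254 usable): 192.168.192.0/24
161 hosts -> /24 (254 usable): 192.168.193.0/24
34 hosts -> /26 (62 usable): 192.168.194.0/26
Allocation: 192.168.192.0/24 (171 hosts, 254 usable); 192.168.193.0/24 (161 hosts, 254 usable); 192.168.194.0/26 (34 hosts, 62 usable)


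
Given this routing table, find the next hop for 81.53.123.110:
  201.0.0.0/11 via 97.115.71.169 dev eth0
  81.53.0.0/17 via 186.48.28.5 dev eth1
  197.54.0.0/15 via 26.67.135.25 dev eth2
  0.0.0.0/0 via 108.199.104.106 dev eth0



Longest prefix match for 81.53.123.110:
  /11 201.0.0.0: no
  /17 81.53.0.0: MATCH
  /15 197.54.0.0: no
  /0 0.0.0.0: MATCH
Selected: next-hop 186.48.28.5 via eth1 (matched /17)


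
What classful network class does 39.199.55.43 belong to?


First octet: 39
Binary: 00100111
0xxxxxxx -> Class A (1-126)
Class A, default mask 255.0.0.0 (/8)


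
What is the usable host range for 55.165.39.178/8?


Network: 55.0.0.0
Broadcast: 55.255.255.255
First usable = network + 1
Last usable = broadcast - 1
Range: 55.0.0.1 to 55.255.255.254


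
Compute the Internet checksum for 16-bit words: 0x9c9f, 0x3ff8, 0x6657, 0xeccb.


Sum all words (with carry folding):
+ 0x9c9f = 0x9c9f
+ 0x3ff8 = 0xdc97
+ 0x6657 = 0x42ef
+ 0xeccb = 0x2fbb
One's complement: ~0x2fbb
Checksum = 0xd044


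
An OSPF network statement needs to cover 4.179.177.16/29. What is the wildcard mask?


Subnet mask: 255.255.255.248
Wildcard = 255.255.255.255 - subnet mask
255 - 255 = 0
255 - 255 = 0
255 - 255 = 0
255 - 248 = 7
Wildcard: 0.0.0.7


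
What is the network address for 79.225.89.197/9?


IP:   01001111.11100001.01011001.11000101
Mask: 11111111.10000000.00000000.00000000
AND operation:
Net:  01001111.10000000.00000000.00000000
Network: 79.128.0.0/9


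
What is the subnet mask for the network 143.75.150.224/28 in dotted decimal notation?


/28 means 28 network bits, 4 host bits
Binary: 11111111111111111111111111110000
Mask: 255.255.255.240


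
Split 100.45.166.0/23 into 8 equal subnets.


New prefix = 23 + 3 = 26
Each subnet has 64 addresses
  100.45.166.0/26
  100.45.166.64/26
  100.45.166.128/26
  100.45.166.192/26
  100.45.167.0/26
  100.45.167.64/26
  100.45.167.128/26
  100.45.167.192/26
Subnets: 100.45.166.0/26, 100.45.166.64/26, 100.45.166.128/26, 100.45.166.192/26, 100.45.167.0/26, 100.45.167.64/26, 100.45.167.128/26, 100.45.167.192/26


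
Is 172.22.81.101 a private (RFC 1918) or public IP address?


RFC 1918 private ranges:
  10.0.0.0/8 (10.0.0.0 - 10.255.255.255)
  172.16.0.0/12 (172.16.0.0 - 172.31.255.255)
  192.168.0.0/16 (192.168.0.0 - 192.168.255.255)
Private (in 172.16.0.0/12)


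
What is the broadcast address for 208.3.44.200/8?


Network: 208.0.0.0/8
Host bits = 24
Set all host bits to 1:
Broadcast: 208.255.255.255


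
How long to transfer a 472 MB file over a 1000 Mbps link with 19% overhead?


Effective throughput = 1000 * (1 - 19/100) = 810 Mbps
File size in Mb = 472 * 8 = 3776 Mb
Time = 3776 / 810
Time = 4.6617 seconds


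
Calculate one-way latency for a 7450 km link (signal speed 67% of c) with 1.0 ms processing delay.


Speed = 0.67 * 3e5 km/s = 201000 km/s
Propagation delay = 7450 / 201000 = 0.0371 s = 37.0647 ms
Processing delay = 1.0 ms
Total one-way latency = 38.0647 ms


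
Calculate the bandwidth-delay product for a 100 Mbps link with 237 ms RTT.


BDP = bandwidth * RTT
= 100 Mbps * 237 ms
= 100 * 1e6 * 237 / 1000 bits
= 23700000 bits
= 2962500 bytes
= 2893.0664 KB
BDP = 23700000 bits (2962500 bytes)


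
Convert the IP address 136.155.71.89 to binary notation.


136 = 10001000
155 = 10011011
71 = 01000111
89 = 01011001
Binary: 10001000.10011011.01000111.01011001


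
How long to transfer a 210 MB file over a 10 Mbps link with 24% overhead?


Effective throughput = 10 * (1 - 24/100) = 7.6 Mbps
File size in Mb = 210 * 8 = 1680 Mb
Time = 1680 / 7.6
Time = 221.0526 seconds


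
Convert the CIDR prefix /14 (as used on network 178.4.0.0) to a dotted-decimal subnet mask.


/14 means 14 network bits, 18 host bits
Binary: 11111111111111000000000000000000
Mask: 255.252.0.0


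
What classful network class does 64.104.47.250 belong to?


First octet: 64
Binary: 01000000
0xxxxxxx -> Class A (1-126)
Class A, default mask 255.0.0.0 (/8)


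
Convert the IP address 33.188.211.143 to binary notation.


33 = 00100001
188 = 10111100
211 = 11010011
143 = 10001111
Binary: 00100001.10111100.11010011.10001111


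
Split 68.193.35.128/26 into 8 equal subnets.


New prefix = 26 + 3 = 29
Each subnet has 8 addresses
  68.193.35.128/29
  68.193.35.136/29
  68.193.35.144/29
  68.193.35.152/29
  68.193.35.160/29
  68.193.35.168/29
  68.193.35.176/29
  68.193.35.184/29
Subnets: 68.193.35.128/29, 68.193.35.136/29, 68.193.35.144/29, 68.193.35.152/29, 68.193.35.160/29, 68.193.35.168/29, 68.193.35.176/29, 68.193.35.184/29


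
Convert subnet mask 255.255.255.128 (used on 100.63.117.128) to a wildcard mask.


Subnet mask: 255.255.255.128
Wildcard = 255.255.255.255 - subnet mask
255 - 255 = 0
255 - 255 = 0
255 - 255 = 0
255 - 128 = 127
Wildcard: 0.0.0.127


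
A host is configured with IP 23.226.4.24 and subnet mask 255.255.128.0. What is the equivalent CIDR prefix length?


Binary: 11111111.11111111.10000000.00000000
Count leading 1s
Prefix: /17


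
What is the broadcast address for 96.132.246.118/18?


Network: 96.132.192.0/18
Host bits = 14
Set all host bits to 1:
Broadcast: 96.132.255.255


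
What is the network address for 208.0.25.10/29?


IP:   11010000.00000000.00011001.00001010
Mask: 11111111.11111111.11111111.11111000
AND operation:
Net:  11010000.00000000.00011001.00001000
Network: 208.0.25.8/29


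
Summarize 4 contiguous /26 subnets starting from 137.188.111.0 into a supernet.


Original prefix: /26
Number of subnets: 4 = 2^2
New prefix = 26 - 2 = 24
Supernet: 137.188.111.0/24


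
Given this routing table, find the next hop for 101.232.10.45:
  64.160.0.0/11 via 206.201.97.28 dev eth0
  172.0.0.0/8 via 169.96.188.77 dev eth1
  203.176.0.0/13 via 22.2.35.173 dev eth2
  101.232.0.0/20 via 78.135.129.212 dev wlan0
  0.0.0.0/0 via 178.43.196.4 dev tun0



Longest prefix match for 101.232.10.45:
  /11 64.160.0.0: no
  /8 172.0.0.0: no
  /13 203.176.0.0: no
  /20 101.232.0.0: MATCH
  /0 0.0.0.0: MATCH
Selected: next-hop 78.135.129.212 via wlan0 (matched /20)


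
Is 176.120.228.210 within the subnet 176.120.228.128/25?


Subnet network: 176.120.228.128
Test IP AND mask: 176.120.228.128
Yes, 176.120.228.210 is in 176.120.228.128/25


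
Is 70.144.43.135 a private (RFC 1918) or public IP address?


RFC 1918 private ranges:
  10.0.0.0/8 (10.0.0.0 - 10.255.255.255)
  172.16.0.0/12 (172.16.0.0 - 172.31.255.255)
  192.168.0.0/16 (192.168.0.0 - 192.168.255.255)
Public (not in any RFC 1918 range)


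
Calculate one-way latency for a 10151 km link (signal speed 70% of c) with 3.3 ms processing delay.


Speed = 0.7 * 3e5 km/s = 210000 km/s
Propagation delay = 10151 / 210000 = 0.0483 s = 48.3381 ms
Processing delay = 3.3 ms
Total one-way latency = 51.6381 ms


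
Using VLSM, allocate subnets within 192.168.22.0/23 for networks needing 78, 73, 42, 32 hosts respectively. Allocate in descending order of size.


78 hosts -> /25 (126 usable): 192.168.22.0/25
73 hosts -> /25 (126 usable): 192.168.22.128/25
42 hosts -> /26 (62 usable): 192.168.23.0/26
32 hosts -> /26 (62 usable): 192.168.23.64/26
Allocation: 192.168.22.0/25 (78 hosts, 126 usable); 192.168.22.128/25 (73 hosts, 126 usable); 192.168.23.0/26 (42 hosts, 62 usable); 192.168.23.64/26 (32 hosts, 62 usable)


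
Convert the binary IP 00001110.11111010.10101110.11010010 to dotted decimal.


00001110 = 14
11111010 = 250
10101110 = 174
11010010 = 210
IP: 14.250.174.210


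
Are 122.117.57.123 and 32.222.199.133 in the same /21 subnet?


Mask: 255.255.248.0
122.117.57.123 AND mask = 122.117.56.0
32.222.199.133 AND mask = 32.222.192.0
No, different subnets (122.117.56.0 vs 32.222.192.0)


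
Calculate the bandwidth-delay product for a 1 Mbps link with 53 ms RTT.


BDP = bandwidth * RTT
= 1 Mbps * 53 ms
= 1 * 1e6 * 53 / 1000 bits
= 53000 bits
= 6625 bytes
= 6.4697 KB
BDP = 53000 bits (6625 bytes)


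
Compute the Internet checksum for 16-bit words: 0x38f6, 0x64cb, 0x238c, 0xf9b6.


Sum all words (with carry folding):
+ 0x38f6 = 0x38f6
+ 0x64cb = 0x9dc1
+ 0x238c = 0xc14d
+ 0xf9b6 = 0xbb04
One's complement: ~0xbb04
Checksum = 0x44fb


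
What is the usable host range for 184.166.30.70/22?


Network: 184.166.28.0
Broadcast: 184.166.31.255
First usable = network + 1
Last usable = broadcast - 1
Range: 184.166.28.1 to 184.166.31.254


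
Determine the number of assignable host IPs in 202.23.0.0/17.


Host bits = 32 - 17 = 15
Total addresses = 2^15 = 32768
Usable = total - 2 (network and broadcast)
Usable hosts: 32766


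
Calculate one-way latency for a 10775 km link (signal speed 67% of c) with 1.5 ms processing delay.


Speed = 0.67 * 3e5 km/s = 201000 km/s
Propagation delay = 10775 / 201000 = 0.0536 s = 53.607 ms
Processing delay = 1.5 ms
Total one-way latency = 55.107 ms


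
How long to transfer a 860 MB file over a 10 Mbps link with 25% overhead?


Effective throughput = 10 * (1 - 25/100) = 7.5 Mbps
File size in Mb = 860 * 8 = 6880 Mb
Time = 6880 / 7.5
Time = 917.3333 seconds


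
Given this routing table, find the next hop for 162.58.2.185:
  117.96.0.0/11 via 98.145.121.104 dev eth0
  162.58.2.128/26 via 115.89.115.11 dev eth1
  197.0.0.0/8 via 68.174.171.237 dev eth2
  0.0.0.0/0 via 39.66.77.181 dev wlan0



Longest prefix match for 162.58.2.185:
  /11 117.96.0.0: no
  /26 162.58.2.128: MATCH
  /8 197.0.0.0: no
  /0 0.0.0.0: MATCH
Selected: next-hop 115.89.115.11 via eth1 (matched /26)


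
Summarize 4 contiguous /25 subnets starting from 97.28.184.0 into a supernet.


Original prefix: /25
Number of subnets: 4 = 2^2
New prefix = 25 - 2 = 23
Supernet: 97.28.184.0/23


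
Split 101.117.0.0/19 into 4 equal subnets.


New prefix = 19 + 2 = 21
Each subnet has 2048 addresses
  101.117.0.0/21
  101.117.8.0/21
  101.117.16.0/21
  101.117.24.0/21
Subnets: 101.117.0.0/21, 101.117.8.0/21, 101.117.16.0/21, 101.117.24.0/21


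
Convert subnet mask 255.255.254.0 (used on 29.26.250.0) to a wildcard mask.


Subnet mask: 255.255.254.0
Wildcard = 255.255.255.255 - subnet mask
255 - 255 = 0
255 - 255 = 0
255 - 254 = 1
255 - 0 = 255
Wildcard: 0.0.1.255


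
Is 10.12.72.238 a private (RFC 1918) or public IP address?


RFC 1918 private ranges:
  10.0.0.0/8 (10.0.0.0 - 10.255.255.255)
  172.16.0.0/12 (172.16.0.0 - 172.31.255.255)
  192.168.0.0/16 (192.168.0.0 - 192.168.255.255)
Private (in 10.0.0.0/8)


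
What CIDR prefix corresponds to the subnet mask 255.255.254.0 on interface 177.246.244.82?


Binary: 11111111.11111111.11111110.00000000
Count leading 1s
Prefix: /23


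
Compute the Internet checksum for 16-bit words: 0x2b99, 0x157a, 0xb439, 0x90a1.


Sum all words (with carry folding):
+ 0x2b99 = 0x2b99
+ 0x157a = 0x4113
+ 0xb439 = 0xf54c
+ 0x90a1 = 0x85ee
One's complement: ~0x85ee
Checksum = 0x7a11


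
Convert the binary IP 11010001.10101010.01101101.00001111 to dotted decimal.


11010001 = 209
10101010 = 170
01101101 = 109
00001111 = 15
IP: 209.170.109.15


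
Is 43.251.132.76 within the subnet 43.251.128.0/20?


Subnet network: 43.251.128.0
Test IP AND mask: 43.251.128.0
Yes, 43.251.132.76 is in 43.251.128.0/20


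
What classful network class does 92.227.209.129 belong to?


First octet: 92
Binary: 01011100
0xxxxxxx -> Class A (1-126)
Class A, default mask 255.0.0.0 (/8)


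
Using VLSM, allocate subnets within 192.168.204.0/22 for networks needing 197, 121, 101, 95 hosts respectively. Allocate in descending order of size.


197 hosts -> /24 (254 usable): 192.168.204.0/24
121 hosts -> /25 (126 usable): 192.168.205.0/25
101 hosts -> /25 (126 usable): 192.168.205.128/25
95 hosts -> /25 (126 usable): 192.168.206.0/25
Allocation: 192.168.204.0/24 (197 hosts, 254 usable); 192.168.205.0/25 (121 hosts, 126 usable); 192.168.205.128/25 (101 hosts, 126 usable); 192.168.206.0/25 (95 hosts, 126 usable)


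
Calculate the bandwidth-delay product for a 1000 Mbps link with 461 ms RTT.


BDP = bandwidth * RTT
= 1000 Mbps * 461 ms
= 1000 * 1e6 * 461 / 1000 bits
= 461000000 bits
= 57625000 bytes
= 56274.4141 KB
BDP = 461000000 bits (57625000 bytes)


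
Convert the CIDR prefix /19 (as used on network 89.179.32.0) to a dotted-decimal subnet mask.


/19 means 19 network bits, 13 host bits
Binary: 11111111111111111110000000000000
Mask: 255.255.224.0


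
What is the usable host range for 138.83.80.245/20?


Network: 138.83.80.0
Broadcast: 138.83.95.255
First usable = network + 1
Last usable = broadcast - 1
Range: 138.83.80.1 to 138.83.95.254


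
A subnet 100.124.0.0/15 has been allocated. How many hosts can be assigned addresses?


Host bits = 32 - 15 = 17
Total addresses = 2^17 = 131072
Usable = total - 2 (network and broadcast)
Usable hosts: 131070


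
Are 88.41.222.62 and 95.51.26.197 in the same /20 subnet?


Mask: 255.255.240.0
88.41.222.62 AND mask = 88.41.208.0
95.51.26.197 AND mask = 95.51.16.0
No, different subnets (88.41.208.0 vs 95.51.16.0)


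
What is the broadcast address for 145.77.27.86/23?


Network: 145.77.26.0/23
Host bits = 9
Set all host bits to 1:
Broadcast: 145.77.27.255


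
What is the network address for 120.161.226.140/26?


IP:   01111000.10100001.11100010.10001100
Mask: 11111111.11111111.11111111.11000000
AND operation:
Net:  01111000.10100001.11100010.10000000
Network: 120.161.226.128/26


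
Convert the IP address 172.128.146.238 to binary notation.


172 = 10101100
128 = 10000000
146 = 10010010
238 = 11101110
Binary: 10101100.10000000.10010010.11101110


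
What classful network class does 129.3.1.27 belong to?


First octet: 129
Binary: 10000001
10xxxxxx -> Class B (128-191)
Class B, default mask 255.255.0.0 (/16)


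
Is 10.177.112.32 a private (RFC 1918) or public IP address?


RFC 1918 private ranges:
  10.0.0.0/8 (10.0.0.0 - 10.255.255.255)
  172.16.0.0/12 (172.16.0.0 - 172.31.255.255)
  192.168.0.0/16 (192.168.0.0 - 192.168.255.255)
Private (in 10.0.0.0/8)


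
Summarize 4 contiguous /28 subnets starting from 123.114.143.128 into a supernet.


Original prefix: /28
Number of subnets: 4 = 2^2
New prefix = 28 - 2 = 26
Supernet: 123.114.143.128/26


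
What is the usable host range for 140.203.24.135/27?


Network: 140.203.24.128
Broadcast: 140.203.24.159
First usable = network + 1
Last usable = broadcast - 1
Range: 140.203.24.129 to 140.203.24.158


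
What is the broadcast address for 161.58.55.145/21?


Network: 161.58.48.0/21
Host bits = 11
Set all host bits to 1:
Broadcast: 161.58.55.255


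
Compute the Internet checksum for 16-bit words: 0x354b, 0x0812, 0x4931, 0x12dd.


Sum all words (with carry folding):
+ 0x354b = 0x354b
+ 0x0812 = 0x3d5d
+ 0x4931 = 0x868e
+ 0x12dd = 0x996b
One's complement: ~0x996b
Checksum = 0x6694


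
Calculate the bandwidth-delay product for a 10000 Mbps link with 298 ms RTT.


BDP = bandwidth * RTT
= 10000 Mbps * 298 ms
= 10000 * 1e6 * 298 / 1000 bits
= 2980000000 bits
= 372500000 bytes
= 363769.5312 KB
BDP = 2980000000 bits (372500000 bytes)


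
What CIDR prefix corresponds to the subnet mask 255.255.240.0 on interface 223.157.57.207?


Binary: 11111111.11111111.11110000.00000000
Count leading 1s
Prefix: /20


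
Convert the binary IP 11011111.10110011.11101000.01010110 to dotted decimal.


11011111 = 223
10110011 = 179
11101000 = 232
01010110 = 86
IP: 223.179.232.86


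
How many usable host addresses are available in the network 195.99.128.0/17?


Host bits = 32 - 17 = 15
Total addresses = 2^15 = 32768
Usable = total - 2 (network and broadcast)
Usable hosts: 32766


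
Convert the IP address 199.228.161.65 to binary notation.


199 = 11000111
228 = 11100100
161 = 10100001
65 = 01000001
Binary: 11000111.11100100.10100001.01000001


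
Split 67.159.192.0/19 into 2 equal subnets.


New prefix = 19 + 1 = 20
Each subnet has 4096 addresses
  67.159.192.0/20
  67.159.208.0/20
Subnets: 67.159.192.0/20, 67.159.208.0/20


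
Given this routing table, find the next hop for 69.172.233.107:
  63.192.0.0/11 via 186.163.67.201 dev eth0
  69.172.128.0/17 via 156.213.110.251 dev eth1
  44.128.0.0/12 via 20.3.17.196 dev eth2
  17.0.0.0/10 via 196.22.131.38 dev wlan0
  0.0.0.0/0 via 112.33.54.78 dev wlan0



Longest prefix match for 69.172.233.107:
  /11 63.192.0.0: no
  /17 69.172.128.0: MATCH
  /12 44.128.0.0: no
  /10 17.0.0.0: no
  /0 0.0.0.0: MATCH
Selected: next-hop 156.213.110.251 via eth1 (matched /17)


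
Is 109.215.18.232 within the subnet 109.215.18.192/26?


Subnet network: 109.215.18.192
Test IP AND mask: 109.215.18.192
Yes, 109.215.18.232 is in 109.215.18.192/26


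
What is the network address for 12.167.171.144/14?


IP:   00001100.10100111.10101011.10010000
Mask: 11111111.11111100.00000000.00000000
AND operation:
Net:  00001100.10100100.00000000.00000000
Network: 12.164.0.0/14


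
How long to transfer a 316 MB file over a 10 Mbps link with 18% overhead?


Effective throughput = 10 * (1 - 18/100) = 8.2 Mbps
File size in Mb = 316 * 8 = 2528 Mb
Time = 2528 / 8.2
Time = 308.2927 seconds


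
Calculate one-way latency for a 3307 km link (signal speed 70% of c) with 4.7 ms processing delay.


Speed = 0.7 * 3e5 km/s = 210000 km/s
Propagation delay = 3307 / 210000 = 0.0157 s = 15.7476 ms
Processing delay = 4.7 ms
Total one-way latency = 20.4476 ms


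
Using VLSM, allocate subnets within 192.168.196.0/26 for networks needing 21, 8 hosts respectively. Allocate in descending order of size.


21 hosts -> /27 (30 usable): 192.168.196.0/27
8 hosts -> /28 (14 usable): 192.168.196.32/28
Allocation: 192.168.196.0/27 (21 hosts, 30 usable); 192.168.196.32/28 (8 hosts, 14 usable)


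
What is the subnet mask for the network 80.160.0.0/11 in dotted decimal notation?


/11 means 11 network bits, 21 host bits
Binary: 11111111111000000000000000000000
Mask: 255.224.0.0


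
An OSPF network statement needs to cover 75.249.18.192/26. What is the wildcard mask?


Subnet mask: 255.255.255.192
Wildcard = 255.255.255.255 - subnet mask
255 - 255 = 0
255 - 255 = 0
255 - 255 = 0
255 - 192 = 63
Wildcard: 0.0.0.63


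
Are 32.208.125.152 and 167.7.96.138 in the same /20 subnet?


Mask: 255.255.240.0
32.208.125.152 AND mask = 32.208.112.0
167.7.96.138 AND mask = 167.7.96.0
No, different subnets (32.208.112.0 vs 167.7.96.0)


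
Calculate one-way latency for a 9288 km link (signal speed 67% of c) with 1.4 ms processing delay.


Speed = 0.67 * 3e5 km/s = 201000 km/s
Propagation delay = 9288 / 201000 = 0.0462 s = 46.209 ms
Processing delay = 1.4 ms
Total one-way latency = 47.609 ms


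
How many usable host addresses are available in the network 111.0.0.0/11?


Host bits = 32 - 11 = 21
Total addresses = 2^21 = 2097152
Usable = total - 2 (network and broadcast)
Usable hosts: 2097150


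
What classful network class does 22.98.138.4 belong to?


First octet: 22
Binary: 00010110
0xxxxxxx -> Class A (1-126)
Class A, default mask 255.0.0.0 (/8)


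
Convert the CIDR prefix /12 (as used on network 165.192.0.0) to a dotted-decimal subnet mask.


/12 means 12 network bits, 20 host bits
Binary: 11111111111100000000000000000000
Mask: 255.240.0.0


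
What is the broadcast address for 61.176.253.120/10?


Network: 61.128.0.0/10
Host bits = 22
Set all host bits to 1:
Broadcast: 61.191.255.255


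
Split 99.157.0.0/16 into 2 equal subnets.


New prefix = 16 + 1 = 17
Each subnet has 32768 addresses
  99.157.0.0/17
  99.157.128.0/17
Subnets: 99.157.0.0/17, 99.157.128.0/17


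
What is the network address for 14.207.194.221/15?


IP:   00001110.11001111.11000010.11011101
Mask: 11111111.11111110.00000000.00000000
AND operation:
Net:  00001110.11001110.00000000.00000000
Network: 14.206.0.0/15


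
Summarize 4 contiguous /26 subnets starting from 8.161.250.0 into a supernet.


Original prefix: /26
Number of subnets: 4 = 2^2
New prefix = 26 - 2 = 24
Supernet: 8.161.250.0/24


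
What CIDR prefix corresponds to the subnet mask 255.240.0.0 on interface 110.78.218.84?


Binary: 11111111.11110000.00000000.00000000
Count leading 1s
Prefix: /12


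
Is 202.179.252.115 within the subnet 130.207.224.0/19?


Subnet network: 130.207.224.0
Test IP AND mask: 202.179.224.0
No, 202.179.252.115 is not in 130.207.224.0/19


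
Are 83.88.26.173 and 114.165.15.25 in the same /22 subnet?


Mask: 255.255.252.0
83.88.26.173 AND mask = 83.88.24.0
114.165.15.25 AND mask = 114.165.12.0
No, different subnets (83.88.24.0 vs 114.165.12.0)


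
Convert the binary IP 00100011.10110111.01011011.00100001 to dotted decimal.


00100011 = 35
10110111 = 183
01011011 = 91
00100001 = 33
IP: 35.183.91.33


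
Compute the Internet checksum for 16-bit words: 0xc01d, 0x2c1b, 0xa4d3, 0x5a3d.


Sum all words (with carry folding):
+ 0xc01d = 0xc01d
+ 0x2c1b = 0xec38
+ 0xa4d3 = 0x910c
+ 0x5a3d = 0xeb49
One's complement: ~0xeb49
Checksum = 0x14b6


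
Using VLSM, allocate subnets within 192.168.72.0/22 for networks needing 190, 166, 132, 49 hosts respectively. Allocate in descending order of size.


190 hosts -> /24 (254 usable): 192.168.72.0/24
166 hosts -> /24 (254 usable): 192.168.73.0/24
132 hosts -> /24 (254 usable): 192.168.74.0/24
49 hosts -> /26 (62 usable): 192.168.75.0/26
Allocation: 192.168.72.0/24 (190 hosts, 254 usable); 192.168.73.0/24 (166 hosts, 254 usable); 192.168.74.0/24 (132 hosts, 254 usable); 192.168.75.0/26 (49 hosts, 62 usable)


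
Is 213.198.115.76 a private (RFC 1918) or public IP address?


RFC 1918 private ranges:
  10.0.0.0/8 (10.0.0.0 - 10.255.255.255)
  172.16.0.0/12 (172.16.0.0 - 172.31.255.255)
  192.168.0.0/16 (192.168.0.0 - 192.168.255.255)
Public (not in any RFC 1918 range)


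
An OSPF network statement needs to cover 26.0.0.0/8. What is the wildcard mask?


Subnet mask: 255.0.0.0
Wildcard = 255.255.255.255 - subnet mask
255 - 255 = 0
255 - 0 = 255
255 - 0 = 255
255 - 0 = 255
Wildcard: 0.255.255.255


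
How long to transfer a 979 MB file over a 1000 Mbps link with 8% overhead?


Effective throughput = 1000 * (1 - 8/100) = 920 Mbps
File size in Mb = 979 * 8 = 7832 Mb
Time = 7832 / 920
Time = 8.513 seconds


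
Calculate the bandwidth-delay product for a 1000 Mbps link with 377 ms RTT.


BDP = bandwidth * RTT
= 1000 Mbps * 377 ms
= 1000 * 1e6 * 377 / 1000 bits
= 377000000 bits
= 47125000 bytes
= 46020.5078 KB
BDP = 377000000 bits (47125000 bytes)


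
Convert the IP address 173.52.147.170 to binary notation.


173 = 10101101
52 = 00110100
147 = 10010011
170 = 10101010
Binary: 10101101.00110100.10010011.10101010


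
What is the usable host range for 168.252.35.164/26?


Network: 168.252.35.128
Broadcast: 168.252.35.191
First usable = network + 1
Last usable = broadcast - 1
Range: 168.252.35.129 to 168.252.35.190


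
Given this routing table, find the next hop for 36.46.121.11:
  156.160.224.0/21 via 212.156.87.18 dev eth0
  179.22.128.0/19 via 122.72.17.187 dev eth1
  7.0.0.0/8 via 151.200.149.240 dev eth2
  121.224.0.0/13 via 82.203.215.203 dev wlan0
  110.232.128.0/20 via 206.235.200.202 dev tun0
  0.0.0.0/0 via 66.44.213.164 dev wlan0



Longest prefix match for 36.46.121.11:
  /21 156.160.224.0: no
  /19 179.22.128.0: no
  /8 7.0.0.0: no
  /13 121.224.0.0: no
  /20 110.232.128.0: no
  /0 0.0.0.0: MATCH
Selected: next-hop 66.44.213.164 via wlan0 (matched /0)


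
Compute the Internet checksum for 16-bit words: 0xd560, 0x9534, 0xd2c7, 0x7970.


Sum all words (with carry folding):
+ 0xd560 = 0xd560
+ 0x9534 = 0x6a95
+ 0xd2c7 = 0x3d5d
+ 0x7970 = 0xb6cd
One's complement: ~0xb6cd
Checksum = 0x4932


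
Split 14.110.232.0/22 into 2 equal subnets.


New prefix = 22 + 1 = 23
Each subnet has 512 addresses
  14.110.232.0/23
  14.110.234.0/23
Subnets: 14.110.232.0/23, 14.110.234.0/23


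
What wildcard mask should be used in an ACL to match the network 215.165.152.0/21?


Subnet mask: 255.255.248.0
Wildcard = 255.255.255.255 - subnet mask
255 - 255 = 0
255 - 255 = 0
255 - 248 = 7
255 - 0 = 255
Wildcard: 0.0.7.255


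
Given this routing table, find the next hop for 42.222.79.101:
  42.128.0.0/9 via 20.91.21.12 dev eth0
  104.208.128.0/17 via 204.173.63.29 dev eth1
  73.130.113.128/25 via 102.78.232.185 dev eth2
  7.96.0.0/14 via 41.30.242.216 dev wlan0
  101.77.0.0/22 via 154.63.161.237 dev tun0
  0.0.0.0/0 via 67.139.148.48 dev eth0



Longest prefix match for 42.222.79.101:
  /9 42.128.0.0: MATCH
  /17 104.208.128.0: no
  /25 73.130.113.128: no
  /14 7.96.0.0: no
  /22 101.77.0.0: no
  /0 0.0.0.0: MATCH
Selected: next-hop 20.91.21.12 via eth0 (matched /9)
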